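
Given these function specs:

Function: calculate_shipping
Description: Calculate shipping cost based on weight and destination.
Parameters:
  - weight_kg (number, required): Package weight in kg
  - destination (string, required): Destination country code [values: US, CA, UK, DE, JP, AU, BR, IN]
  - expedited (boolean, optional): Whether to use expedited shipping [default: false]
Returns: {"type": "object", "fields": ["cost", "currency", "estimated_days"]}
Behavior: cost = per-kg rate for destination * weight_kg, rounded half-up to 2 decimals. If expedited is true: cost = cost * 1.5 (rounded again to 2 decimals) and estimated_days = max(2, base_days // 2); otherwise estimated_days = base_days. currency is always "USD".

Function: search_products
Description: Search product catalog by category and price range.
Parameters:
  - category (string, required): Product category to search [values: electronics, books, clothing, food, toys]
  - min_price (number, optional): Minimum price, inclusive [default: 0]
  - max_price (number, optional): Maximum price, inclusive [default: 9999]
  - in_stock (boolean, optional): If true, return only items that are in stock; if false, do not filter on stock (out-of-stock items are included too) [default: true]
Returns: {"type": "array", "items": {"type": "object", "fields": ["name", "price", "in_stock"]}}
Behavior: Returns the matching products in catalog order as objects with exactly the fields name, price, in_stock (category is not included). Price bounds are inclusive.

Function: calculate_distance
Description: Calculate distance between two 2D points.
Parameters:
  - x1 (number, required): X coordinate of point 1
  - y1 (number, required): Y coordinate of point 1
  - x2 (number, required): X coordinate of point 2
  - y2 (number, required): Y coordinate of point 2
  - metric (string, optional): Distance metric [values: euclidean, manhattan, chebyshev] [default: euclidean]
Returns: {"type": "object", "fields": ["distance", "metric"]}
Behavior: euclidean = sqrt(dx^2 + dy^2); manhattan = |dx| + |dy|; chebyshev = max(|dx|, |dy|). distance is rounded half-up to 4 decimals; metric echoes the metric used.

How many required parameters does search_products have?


Parameters of search_products: category (required), min_price (optional), max_price (optional), in_stock (optional)
Required count:
1


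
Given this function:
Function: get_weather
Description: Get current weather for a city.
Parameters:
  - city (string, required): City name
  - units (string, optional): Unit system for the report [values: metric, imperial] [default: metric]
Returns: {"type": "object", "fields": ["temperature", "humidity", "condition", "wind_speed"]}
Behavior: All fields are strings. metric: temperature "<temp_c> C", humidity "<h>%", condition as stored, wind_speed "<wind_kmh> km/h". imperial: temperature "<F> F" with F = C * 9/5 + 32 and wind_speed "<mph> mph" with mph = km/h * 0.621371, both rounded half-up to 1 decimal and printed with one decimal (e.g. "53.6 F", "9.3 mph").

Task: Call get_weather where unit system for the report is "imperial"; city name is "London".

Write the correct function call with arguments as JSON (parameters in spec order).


Mapping each described value to its parameter name:
  'Unit system for the report' -> units = "imperial"
  'City name' -> city = "London"
get_weather({"city": "London", "units": "imperial"})


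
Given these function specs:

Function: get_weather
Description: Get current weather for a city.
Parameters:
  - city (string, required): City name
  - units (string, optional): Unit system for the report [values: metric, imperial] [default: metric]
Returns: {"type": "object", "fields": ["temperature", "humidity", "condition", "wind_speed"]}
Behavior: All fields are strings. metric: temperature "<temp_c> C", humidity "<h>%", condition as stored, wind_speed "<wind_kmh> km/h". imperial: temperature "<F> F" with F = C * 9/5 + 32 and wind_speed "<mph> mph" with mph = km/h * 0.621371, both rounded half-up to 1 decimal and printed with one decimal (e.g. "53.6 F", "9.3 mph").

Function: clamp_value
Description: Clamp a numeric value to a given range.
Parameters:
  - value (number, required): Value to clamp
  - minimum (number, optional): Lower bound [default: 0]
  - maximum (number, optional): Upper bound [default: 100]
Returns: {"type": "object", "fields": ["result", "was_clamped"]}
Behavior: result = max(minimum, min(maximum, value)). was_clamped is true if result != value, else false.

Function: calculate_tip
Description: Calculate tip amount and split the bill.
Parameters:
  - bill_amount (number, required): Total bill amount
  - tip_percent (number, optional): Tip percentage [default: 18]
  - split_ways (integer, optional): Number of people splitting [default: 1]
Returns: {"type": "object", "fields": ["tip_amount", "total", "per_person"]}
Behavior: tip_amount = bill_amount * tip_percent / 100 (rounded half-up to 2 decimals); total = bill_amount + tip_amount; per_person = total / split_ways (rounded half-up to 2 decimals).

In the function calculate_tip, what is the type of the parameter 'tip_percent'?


The calculate_tip spec declares:
  - tip_percent (number, optional): Tip percentage [default: 18]
Type:
number


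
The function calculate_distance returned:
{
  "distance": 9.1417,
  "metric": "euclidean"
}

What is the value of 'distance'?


9.1417


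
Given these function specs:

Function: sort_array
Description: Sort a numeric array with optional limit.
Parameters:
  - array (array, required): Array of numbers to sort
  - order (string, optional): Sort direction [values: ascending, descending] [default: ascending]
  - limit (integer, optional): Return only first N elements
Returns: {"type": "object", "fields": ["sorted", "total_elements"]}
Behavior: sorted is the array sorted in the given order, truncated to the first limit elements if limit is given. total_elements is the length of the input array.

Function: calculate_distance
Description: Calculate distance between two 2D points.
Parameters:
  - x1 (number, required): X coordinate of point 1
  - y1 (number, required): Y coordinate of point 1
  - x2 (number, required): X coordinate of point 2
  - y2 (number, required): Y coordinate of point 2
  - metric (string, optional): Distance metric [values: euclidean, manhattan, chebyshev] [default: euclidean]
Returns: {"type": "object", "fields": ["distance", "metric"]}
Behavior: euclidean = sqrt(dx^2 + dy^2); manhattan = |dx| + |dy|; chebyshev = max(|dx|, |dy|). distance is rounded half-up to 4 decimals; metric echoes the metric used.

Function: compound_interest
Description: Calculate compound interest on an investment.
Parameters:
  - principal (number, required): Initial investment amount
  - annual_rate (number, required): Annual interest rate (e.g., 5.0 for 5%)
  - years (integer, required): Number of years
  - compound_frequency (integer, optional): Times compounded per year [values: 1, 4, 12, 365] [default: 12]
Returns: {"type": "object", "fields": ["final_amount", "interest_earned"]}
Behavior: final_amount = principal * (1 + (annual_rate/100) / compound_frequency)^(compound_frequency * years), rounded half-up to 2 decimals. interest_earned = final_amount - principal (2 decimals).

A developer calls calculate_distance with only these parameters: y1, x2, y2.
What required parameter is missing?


Required parameters: x1, y1, x2, y2
Provided: y1, x2, y2
Missing: x1
x1


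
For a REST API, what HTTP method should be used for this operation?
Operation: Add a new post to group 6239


GET = read, POST = create, PUT = update/replace, DELETE = remove
This operation is a create.
POST


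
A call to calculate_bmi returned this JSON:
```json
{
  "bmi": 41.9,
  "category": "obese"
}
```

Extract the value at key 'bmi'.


41.9


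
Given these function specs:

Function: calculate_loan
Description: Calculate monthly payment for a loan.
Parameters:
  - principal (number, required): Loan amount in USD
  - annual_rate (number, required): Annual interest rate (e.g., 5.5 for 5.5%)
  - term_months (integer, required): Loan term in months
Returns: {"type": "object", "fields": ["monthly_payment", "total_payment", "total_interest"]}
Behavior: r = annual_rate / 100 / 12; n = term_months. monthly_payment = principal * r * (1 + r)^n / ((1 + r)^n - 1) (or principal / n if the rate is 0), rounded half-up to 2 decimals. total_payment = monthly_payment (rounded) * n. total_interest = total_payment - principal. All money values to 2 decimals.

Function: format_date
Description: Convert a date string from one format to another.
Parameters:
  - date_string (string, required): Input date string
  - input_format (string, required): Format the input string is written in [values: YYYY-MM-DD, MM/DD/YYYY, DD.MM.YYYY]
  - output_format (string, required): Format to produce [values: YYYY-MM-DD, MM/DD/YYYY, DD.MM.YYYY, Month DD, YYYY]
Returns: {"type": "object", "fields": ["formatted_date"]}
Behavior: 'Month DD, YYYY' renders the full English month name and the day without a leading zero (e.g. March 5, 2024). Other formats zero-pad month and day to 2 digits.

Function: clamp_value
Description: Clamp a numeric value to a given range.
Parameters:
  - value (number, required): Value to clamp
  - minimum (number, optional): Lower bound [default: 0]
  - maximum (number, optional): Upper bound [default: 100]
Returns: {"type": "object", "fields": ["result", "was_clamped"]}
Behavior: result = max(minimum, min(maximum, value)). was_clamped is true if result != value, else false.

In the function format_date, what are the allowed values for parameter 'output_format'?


The format_date spec declares:
  - output_format (string, required): Format to produce [values: YYYY-MM-DD, MM/DD/YYYY, DD.MM.YYYY, Month DD, YYYY]
Allowed values:
YYYY-MM-DD, MM/DD/YYYY, DD.MM.YYYY, Month DD, YYYY


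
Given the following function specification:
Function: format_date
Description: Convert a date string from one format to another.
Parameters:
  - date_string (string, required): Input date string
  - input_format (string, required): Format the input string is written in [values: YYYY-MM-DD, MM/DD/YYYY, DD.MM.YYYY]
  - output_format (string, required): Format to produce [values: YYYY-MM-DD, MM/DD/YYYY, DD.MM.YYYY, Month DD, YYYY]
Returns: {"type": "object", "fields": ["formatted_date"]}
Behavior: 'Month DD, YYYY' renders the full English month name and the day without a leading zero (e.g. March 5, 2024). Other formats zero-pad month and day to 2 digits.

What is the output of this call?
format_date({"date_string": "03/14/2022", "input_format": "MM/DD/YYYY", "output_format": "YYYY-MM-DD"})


Parse '03/14/2022' as MM/DD/YYYY: year=2022, month=3, day=14
Render as YYYY-MM-DD: 2022-03-14
Output:
{"formatted_date": "2022-03-14"}


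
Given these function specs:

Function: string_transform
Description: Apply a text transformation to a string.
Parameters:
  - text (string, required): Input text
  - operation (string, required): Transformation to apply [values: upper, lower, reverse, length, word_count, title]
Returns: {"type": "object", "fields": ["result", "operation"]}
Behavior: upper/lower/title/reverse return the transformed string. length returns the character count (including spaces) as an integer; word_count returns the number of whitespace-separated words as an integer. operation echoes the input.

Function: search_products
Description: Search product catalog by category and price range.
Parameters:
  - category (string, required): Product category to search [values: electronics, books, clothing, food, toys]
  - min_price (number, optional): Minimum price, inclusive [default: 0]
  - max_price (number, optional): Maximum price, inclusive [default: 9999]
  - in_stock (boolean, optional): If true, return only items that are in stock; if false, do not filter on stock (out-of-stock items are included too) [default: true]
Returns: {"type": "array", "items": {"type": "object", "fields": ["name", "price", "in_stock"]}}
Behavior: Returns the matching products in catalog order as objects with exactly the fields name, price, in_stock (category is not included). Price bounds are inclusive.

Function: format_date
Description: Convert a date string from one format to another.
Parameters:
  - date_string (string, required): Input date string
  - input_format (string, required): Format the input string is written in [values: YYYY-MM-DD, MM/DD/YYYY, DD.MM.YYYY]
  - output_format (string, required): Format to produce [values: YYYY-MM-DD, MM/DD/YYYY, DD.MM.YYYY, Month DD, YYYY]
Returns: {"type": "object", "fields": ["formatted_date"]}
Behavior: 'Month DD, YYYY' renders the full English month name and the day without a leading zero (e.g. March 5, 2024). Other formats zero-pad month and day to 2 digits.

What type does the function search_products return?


The search_products spec declares Returns: {"type": "array", "items": {"type": "object", "fields": ["name", "price", "in_stock"]}}
Type:
array


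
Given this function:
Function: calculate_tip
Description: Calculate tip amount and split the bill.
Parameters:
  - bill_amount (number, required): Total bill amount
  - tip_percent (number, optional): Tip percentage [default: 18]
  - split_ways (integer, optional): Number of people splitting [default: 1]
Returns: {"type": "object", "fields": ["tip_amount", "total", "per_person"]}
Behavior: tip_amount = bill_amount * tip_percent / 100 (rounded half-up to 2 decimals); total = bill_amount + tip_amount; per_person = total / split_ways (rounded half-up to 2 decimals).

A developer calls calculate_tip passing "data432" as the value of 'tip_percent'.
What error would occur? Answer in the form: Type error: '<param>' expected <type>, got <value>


Spec: 'tip_percent' is declared as number; "data432" is a string.
Type error: 'tip_percent' expected number, got "data432"


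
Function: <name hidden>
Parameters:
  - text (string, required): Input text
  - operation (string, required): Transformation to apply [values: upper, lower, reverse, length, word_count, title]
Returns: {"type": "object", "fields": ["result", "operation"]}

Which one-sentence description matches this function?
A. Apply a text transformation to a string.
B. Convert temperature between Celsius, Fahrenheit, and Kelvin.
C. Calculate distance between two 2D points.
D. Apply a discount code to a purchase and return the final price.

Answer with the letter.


Parameters text, operation and return ["result", "operation"] fit: Apply a text transformation to a string.
A


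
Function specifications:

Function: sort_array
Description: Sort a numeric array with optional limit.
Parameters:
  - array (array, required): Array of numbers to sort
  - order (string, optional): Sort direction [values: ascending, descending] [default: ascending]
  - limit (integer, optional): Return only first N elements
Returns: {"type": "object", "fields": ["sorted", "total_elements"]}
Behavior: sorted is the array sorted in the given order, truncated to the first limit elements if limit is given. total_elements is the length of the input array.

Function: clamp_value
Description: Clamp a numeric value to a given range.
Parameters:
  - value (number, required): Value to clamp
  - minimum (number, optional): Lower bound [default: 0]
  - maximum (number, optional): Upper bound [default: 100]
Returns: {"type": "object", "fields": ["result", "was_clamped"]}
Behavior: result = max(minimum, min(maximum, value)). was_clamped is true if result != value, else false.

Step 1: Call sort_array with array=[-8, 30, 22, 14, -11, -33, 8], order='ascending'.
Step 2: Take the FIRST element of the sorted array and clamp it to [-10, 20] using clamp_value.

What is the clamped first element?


Step 1: sort_array(order=ascending)
  sorted: [-33, -11, -8, 8, 14, 22, 30]
  -> first element = -33
Step 2: clamp_value(value=-33, minimum=-10, maximum=20)
  result = max(-10, min(20, -33)) = max(-10, -33) = -10
  was_clamped = (-10 != -33) = true
  -> result = -10
-10


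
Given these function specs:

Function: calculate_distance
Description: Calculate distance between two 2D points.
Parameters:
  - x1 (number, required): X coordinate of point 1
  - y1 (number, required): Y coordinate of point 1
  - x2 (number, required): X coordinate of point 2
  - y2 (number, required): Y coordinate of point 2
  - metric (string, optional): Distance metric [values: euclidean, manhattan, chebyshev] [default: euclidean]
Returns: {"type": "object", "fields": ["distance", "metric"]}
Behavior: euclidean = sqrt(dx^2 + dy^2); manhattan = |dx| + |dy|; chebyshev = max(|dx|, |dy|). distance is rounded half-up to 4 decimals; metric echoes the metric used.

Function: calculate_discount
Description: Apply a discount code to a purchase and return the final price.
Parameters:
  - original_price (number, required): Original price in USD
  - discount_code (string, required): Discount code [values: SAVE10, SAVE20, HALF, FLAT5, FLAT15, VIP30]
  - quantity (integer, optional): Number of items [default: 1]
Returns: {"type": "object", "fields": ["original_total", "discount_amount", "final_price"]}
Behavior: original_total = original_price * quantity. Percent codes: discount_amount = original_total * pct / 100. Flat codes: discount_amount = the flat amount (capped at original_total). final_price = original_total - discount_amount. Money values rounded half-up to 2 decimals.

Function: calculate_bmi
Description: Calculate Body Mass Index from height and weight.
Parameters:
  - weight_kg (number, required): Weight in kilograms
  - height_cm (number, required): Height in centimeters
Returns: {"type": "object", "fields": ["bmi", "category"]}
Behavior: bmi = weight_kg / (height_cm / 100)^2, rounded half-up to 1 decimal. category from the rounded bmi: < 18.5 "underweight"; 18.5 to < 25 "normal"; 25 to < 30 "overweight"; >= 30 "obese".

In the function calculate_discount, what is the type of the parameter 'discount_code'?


The calculate_discount spec declares:
  - discount_code (string, required): Discount code [values: SAVE10, SAVE20, HALF, FLAT5, FLAT15, VIP30]
Type:
string


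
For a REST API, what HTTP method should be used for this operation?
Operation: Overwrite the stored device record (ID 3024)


GET = read, POST = create, PUT = update/replace, DELETE = remove
This operation is an update/replace.
PUT


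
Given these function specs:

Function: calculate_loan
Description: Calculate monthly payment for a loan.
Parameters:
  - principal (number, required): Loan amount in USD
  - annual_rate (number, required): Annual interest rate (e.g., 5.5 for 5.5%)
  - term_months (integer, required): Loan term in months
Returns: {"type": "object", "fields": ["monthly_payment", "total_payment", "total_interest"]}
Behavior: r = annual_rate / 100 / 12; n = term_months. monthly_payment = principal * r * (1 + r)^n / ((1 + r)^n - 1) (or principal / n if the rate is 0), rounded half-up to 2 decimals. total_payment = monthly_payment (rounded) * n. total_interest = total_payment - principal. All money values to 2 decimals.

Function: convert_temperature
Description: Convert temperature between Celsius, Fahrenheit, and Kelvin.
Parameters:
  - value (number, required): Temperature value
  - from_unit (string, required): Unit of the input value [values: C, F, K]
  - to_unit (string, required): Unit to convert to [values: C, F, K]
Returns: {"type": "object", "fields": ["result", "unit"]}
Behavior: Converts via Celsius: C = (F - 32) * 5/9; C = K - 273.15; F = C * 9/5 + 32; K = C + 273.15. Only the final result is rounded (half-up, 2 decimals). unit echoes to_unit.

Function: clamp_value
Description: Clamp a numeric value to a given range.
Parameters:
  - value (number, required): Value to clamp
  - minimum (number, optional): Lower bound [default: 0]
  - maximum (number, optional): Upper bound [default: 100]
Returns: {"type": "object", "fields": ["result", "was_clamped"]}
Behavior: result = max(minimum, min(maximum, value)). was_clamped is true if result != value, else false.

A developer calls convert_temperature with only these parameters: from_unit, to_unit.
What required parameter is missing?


Required parameters: value, from_unit, to_unit
Provided: from_unit, to_unit
Missing: value
value


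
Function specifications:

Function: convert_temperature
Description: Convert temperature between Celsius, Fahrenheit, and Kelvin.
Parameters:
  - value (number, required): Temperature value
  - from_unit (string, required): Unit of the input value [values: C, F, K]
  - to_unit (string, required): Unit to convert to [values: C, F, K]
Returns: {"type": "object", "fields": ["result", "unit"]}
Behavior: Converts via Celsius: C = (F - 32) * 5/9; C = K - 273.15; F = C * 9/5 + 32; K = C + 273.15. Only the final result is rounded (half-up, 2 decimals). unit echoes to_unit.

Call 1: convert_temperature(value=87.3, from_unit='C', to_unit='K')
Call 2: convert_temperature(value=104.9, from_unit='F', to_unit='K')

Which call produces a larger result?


Call 1:
  Input already in C: 87.3
  To K: 87.3 + 273.15 = 360.45
  Round to 2 decimals: 360.45
  -> 360.45 K
Call 2:
  To C: (104.9 - 32) * 5/9 = 40.5
  To K: 40.5 + 273.15 = 313.65
  Round to 2 decimals: 313.65
  -> 313.65 K
Call 1 (360.45 K)


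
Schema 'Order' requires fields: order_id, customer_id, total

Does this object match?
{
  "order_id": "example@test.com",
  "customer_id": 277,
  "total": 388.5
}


Checking required fields... All present.
Valid - all required fields present


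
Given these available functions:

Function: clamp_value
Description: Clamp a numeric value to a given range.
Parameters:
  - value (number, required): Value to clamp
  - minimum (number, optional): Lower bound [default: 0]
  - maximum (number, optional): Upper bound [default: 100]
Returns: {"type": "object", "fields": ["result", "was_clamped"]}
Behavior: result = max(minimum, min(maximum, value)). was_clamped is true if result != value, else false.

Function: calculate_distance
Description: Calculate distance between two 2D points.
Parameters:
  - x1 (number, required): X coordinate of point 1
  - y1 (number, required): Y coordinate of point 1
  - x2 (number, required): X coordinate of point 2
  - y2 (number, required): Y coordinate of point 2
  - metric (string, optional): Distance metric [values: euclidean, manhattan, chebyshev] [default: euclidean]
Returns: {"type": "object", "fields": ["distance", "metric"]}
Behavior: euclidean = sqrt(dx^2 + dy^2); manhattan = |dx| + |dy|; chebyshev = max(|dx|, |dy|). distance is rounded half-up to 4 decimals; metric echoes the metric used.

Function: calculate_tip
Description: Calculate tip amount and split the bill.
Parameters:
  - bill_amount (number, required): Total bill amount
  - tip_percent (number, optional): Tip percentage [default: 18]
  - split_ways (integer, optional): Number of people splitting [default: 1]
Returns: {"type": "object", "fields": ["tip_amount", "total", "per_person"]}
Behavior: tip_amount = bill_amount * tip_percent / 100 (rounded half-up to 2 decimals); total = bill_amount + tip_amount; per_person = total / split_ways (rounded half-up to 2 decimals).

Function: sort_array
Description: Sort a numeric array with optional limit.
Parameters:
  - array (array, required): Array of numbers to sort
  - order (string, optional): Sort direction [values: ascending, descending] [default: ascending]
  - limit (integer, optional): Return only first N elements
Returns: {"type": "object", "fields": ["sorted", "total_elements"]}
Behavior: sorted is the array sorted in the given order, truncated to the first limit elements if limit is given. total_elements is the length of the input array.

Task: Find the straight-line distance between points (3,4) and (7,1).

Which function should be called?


The task needs a function whose description is: Calculate distance between two 2D points.
calculate_distance


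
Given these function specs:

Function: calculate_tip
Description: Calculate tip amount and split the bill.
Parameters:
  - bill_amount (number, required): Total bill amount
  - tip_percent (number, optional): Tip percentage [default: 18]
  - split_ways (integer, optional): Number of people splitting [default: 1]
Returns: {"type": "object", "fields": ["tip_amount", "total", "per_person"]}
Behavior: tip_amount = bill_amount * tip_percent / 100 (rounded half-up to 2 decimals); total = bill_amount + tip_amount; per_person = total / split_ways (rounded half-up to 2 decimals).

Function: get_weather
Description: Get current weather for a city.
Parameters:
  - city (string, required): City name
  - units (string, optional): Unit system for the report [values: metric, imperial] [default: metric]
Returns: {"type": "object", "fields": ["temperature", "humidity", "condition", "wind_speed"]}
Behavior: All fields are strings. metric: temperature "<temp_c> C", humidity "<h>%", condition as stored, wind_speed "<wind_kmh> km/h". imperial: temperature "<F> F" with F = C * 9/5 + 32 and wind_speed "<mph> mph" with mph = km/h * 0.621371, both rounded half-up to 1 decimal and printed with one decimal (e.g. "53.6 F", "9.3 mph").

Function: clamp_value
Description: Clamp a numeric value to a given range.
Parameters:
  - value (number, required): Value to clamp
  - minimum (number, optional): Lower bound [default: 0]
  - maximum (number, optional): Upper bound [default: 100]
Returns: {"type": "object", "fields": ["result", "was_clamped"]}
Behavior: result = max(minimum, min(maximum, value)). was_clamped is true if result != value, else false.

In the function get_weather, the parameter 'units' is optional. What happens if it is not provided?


The get_weather spec declares:
  - units (string, optional): Unit system for the report [values: metric, imperial] [default: metric]
It defaults to metric


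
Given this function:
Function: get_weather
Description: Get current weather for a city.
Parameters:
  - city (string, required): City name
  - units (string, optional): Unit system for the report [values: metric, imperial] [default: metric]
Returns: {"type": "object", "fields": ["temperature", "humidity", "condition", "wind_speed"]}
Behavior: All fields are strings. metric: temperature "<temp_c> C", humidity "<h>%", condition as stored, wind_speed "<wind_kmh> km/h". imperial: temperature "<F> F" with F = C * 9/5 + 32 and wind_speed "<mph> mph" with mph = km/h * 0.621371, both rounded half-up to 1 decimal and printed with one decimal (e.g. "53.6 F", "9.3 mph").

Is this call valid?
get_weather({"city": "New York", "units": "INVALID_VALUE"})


Checking parameter values...
Parameter 'units' has value 'INVALID_VALUE' not in allowed: metric, imperial
Invalid - 'units' must be one of metric, imperial


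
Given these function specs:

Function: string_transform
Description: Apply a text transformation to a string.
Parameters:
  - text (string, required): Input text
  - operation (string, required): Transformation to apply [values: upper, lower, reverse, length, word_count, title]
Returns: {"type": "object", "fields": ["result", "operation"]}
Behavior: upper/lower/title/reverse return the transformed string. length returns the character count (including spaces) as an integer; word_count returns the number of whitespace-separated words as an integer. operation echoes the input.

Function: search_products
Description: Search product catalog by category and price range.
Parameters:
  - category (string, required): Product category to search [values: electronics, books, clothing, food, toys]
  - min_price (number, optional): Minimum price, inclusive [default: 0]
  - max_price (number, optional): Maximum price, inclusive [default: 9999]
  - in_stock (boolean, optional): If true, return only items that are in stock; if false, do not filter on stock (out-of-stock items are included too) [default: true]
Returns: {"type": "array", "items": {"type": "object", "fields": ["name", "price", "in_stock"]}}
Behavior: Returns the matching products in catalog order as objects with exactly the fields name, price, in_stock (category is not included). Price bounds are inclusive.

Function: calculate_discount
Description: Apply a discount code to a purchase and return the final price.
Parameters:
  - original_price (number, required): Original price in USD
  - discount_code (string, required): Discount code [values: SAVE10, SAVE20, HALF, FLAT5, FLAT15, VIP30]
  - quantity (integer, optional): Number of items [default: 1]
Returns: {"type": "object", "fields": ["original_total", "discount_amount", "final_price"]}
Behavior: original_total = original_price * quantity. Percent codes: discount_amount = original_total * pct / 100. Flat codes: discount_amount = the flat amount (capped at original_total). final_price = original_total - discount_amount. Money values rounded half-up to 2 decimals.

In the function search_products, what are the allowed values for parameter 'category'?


The search_products spec declares:
  - category (string, required): Product category to search [values: electronics, books, clothing, food, toys]
Allowed values:
electronics, books, clothing, food, toys


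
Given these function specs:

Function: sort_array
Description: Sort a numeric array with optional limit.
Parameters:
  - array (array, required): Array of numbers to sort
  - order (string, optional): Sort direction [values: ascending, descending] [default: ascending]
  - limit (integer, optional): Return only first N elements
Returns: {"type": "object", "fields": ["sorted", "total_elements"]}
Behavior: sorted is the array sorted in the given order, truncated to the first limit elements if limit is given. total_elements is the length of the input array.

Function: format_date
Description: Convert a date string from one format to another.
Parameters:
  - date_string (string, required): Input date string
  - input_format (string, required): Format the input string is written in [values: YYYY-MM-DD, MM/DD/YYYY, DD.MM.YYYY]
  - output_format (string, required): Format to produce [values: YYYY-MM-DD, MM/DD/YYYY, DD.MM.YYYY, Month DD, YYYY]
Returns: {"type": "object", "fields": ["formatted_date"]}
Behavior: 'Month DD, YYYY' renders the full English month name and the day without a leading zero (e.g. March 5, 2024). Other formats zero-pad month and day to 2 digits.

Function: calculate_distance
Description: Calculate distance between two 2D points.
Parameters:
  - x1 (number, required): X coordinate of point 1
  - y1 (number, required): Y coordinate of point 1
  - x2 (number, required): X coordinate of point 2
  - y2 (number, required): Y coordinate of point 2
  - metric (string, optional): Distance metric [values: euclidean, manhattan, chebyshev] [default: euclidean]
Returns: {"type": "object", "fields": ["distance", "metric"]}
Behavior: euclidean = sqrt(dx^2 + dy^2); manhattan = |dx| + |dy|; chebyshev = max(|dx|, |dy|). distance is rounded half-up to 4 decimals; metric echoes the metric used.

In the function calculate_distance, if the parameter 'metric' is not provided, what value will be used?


The calculate_distance spec declares:
  - metric (string, optional): Distance metric [values: euclidean, manhattan, chebyshev] [default: euclidean]
Default:
euclidean


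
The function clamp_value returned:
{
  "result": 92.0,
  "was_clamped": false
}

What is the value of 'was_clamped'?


false


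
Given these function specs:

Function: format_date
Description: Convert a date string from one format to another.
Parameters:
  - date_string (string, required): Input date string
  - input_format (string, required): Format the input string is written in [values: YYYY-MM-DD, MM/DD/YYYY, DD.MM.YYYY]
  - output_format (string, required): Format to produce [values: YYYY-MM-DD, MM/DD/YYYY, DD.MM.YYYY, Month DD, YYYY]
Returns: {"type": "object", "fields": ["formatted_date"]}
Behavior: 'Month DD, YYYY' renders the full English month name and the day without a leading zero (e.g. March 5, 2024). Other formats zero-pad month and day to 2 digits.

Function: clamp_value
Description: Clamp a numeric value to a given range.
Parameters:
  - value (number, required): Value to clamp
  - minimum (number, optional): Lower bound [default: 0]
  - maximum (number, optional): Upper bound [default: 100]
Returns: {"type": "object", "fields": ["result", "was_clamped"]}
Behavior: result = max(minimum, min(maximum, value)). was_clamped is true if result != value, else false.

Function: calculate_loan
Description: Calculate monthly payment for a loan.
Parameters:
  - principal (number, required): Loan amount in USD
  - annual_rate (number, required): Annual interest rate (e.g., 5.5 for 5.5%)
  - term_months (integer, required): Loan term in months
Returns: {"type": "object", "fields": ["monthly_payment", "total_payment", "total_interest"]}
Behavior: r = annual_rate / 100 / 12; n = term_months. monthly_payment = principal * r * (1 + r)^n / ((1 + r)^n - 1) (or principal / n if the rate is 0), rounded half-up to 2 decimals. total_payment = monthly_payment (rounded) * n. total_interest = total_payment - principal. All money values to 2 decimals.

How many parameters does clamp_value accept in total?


Parameters of clamp_value: value (required), minimum (optional), maximum (optional)
Total:
3


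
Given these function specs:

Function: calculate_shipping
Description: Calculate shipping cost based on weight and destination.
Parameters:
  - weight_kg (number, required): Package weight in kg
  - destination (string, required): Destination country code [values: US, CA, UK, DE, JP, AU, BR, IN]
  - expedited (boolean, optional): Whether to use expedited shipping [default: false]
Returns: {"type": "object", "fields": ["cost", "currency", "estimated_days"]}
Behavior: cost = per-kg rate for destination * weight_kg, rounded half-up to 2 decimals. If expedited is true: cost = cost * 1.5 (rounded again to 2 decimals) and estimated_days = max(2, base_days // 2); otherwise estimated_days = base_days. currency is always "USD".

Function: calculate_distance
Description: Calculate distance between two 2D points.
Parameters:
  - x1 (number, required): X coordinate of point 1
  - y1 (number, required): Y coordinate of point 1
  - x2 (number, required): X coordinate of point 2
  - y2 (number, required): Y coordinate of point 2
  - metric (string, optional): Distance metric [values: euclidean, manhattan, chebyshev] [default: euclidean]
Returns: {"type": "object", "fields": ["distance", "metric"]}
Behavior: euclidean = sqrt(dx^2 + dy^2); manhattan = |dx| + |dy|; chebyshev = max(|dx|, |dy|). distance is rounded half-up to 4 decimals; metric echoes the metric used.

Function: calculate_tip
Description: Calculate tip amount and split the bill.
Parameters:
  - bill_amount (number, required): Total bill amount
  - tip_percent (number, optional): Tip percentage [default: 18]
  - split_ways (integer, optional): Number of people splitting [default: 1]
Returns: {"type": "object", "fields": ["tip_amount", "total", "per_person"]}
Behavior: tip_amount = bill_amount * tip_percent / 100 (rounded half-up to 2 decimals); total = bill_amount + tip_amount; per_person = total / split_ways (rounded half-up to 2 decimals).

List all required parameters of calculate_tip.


Parameters of calculate_tip and their required/optional flag:
  bill_amount: required
  tip_percent: optional
  split_ways: optional
bill_amount


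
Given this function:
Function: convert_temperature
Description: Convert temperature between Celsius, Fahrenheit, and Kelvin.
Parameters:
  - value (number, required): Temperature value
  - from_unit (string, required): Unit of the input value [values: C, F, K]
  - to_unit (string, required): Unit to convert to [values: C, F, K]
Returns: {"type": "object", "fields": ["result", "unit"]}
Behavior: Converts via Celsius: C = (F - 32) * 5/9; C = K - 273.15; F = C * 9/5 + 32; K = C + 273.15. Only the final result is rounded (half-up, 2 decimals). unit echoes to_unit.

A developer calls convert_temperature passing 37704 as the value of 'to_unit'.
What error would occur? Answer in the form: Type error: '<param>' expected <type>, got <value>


Spec: 'to_unit' is declared as string; 37704 is an integer.
Type error: 'to_unit' expected string, got 37704


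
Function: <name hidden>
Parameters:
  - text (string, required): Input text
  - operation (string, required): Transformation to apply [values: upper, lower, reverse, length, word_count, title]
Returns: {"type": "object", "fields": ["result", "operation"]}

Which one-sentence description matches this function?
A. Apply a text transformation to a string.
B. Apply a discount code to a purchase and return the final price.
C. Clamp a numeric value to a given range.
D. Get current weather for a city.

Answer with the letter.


Parameters text, operation and return ["result", "operation"] fit: Apply a text transformation to a string.
A


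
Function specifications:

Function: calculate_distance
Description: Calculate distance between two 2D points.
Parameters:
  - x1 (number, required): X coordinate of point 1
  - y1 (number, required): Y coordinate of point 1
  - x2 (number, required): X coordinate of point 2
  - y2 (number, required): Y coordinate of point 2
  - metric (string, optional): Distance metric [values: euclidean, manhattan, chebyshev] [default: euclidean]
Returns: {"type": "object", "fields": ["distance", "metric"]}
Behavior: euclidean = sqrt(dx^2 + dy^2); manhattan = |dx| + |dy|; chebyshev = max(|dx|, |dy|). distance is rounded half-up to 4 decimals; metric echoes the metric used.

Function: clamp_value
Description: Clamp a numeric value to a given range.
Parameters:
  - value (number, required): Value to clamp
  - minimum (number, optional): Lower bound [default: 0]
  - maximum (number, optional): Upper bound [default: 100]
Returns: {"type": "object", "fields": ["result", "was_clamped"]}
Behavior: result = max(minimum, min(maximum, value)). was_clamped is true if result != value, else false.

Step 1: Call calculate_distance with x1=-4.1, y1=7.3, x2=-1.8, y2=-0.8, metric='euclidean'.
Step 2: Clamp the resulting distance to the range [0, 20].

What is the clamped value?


Step 1: calculate_distance (euclidean)
  |dx| = |-1.8 - -4.1| = 2.3; |dy| = |-0.8 - 7.3| = 8.1
  euclidean: sqrt(2.3^2 + 8.1^2) = sqrt(70.9) = 8.420214
  Round to 4 decimals: 8.4202
  -> distance = 8.4202
Step 2: clamp_value(value=8.4202, minimum=0, maximum=20)
  result = max(0, min(20, 8.4202)) = max(0, 8.4202) = 8.4202
  was_clamped = (8.4202 != 8.4202) = false
  -> result = 8.4202
8.4202


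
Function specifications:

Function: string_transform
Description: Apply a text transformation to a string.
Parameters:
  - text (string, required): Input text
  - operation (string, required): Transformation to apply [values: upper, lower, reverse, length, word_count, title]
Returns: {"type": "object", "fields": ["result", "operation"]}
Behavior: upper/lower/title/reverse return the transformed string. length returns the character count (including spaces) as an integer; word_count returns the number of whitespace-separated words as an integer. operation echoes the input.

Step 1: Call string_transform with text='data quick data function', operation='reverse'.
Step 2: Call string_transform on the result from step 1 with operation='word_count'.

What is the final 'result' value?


Step 1: string_transform(text='data quick data function', operation='reverse')
  -> result = 'noitcnuf atad kciuq atad'
Step 2: string_transform(text='noitcnuf atad kciuq atad', operation='word_count')
  words: noitcnuf, atad, kciuq, atad -> 4
  -> result = 4
4


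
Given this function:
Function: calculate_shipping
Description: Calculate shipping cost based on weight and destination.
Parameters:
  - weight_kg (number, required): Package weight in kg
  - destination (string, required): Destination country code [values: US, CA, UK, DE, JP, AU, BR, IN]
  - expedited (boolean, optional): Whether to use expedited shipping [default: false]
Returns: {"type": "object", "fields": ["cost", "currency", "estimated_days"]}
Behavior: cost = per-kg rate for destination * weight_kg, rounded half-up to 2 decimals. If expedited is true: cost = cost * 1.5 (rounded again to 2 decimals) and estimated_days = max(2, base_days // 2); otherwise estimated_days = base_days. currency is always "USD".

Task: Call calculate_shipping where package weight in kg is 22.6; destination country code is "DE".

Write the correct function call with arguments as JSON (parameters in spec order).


Mapping each described value to its parameter name:
  'Package weight in kg' -> weight_kg = 22.6
  'Destination country code' -> destination = "DE"
calculate_shipping({"weight_kg": 22.6, "destination": "DE"})
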